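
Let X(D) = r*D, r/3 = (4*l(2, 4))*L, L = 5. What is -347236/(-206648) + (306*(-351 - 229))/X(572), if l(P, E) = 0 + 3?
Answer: -12346/284141 ≈ -0.043450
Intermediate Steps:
l(P, E) = 3
r = 180 (r = 3*((4*3)*5) = 3*(12*5) = 3*60 = 180)
X(D) = 180*D
-347236/(-206648) + (306*(-351 - 229))/X(572) = -347236/(-206648) + (306*(-351 - 229))/((180*572)) = -347236*(-1/206648) + (306*(-580))/102960 = 86809/51662 - 177480*1/102960 = 86809/51662 - 493/286 = -12346/284141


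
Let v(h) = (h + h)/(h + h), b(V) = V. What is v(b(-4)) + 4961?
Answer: 4962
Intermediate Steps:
v(h) = 1 (v(h) = (2*h)/((2*h)) = (2*h)*(1/(2*h)) = 1)
v(b(-4)) + 4961 = 1 + 4961 = 4962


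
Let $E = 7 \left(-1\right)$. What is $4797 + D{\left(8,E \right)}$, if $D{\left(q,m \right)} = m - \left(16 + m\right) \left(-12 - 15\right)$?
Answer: $5033$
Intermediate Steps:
$E = -7$
$D{\left(q,m \right)} = 432 + 28 m$ ($D{\left(q,m \right)} = m - \left(16 + m\right) \left(-27\right) = m - \left(-432 - 27 m\right) = m + \left(432 + 27 m\right) = 432 + 28 m$)
$4797 + D{\left(8,E \right)} = 4797 + \left(432 + 28 \left(-7\right)\right) = 4797 + \left(432 - 196\right) = 4797 + 236 = 5033$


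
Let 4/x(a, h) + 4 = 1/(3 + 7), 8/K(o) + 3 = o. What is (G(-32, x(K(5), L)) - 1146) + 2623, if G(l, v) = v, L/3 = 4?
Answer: 57563/39 ≈ 1476.0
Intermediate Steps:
L = 12 (L = 3*4 = 12)
K(o) = 8/(-3 + o)
x(a, h) = -40/39 (x(a, h) = 4/(-4 + 1/(3 + 7)) = 4/(-4 + 1/10) = 4/(-39/10) = 4*(-10/39) = -40/39)
(G(-32, x(K(5), L)) - 1146) + 2623 = (-40/39 - 1146) + 2623 = -44734/39 + 2623 = 57563/39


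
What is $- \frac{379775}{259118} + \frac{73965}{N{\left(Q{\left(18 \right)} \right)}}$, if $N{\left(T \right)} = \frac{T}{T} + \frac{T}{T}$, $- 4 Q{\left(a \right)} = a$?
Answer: $\frac{4791225830}{129559} \approx 36981.0$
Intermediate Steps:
$Q{\left(a \right)} = - \frac{a}{4}$
$N{\left(T \right)} = 2$ ($N{\left(T \right)} = 1 + 1 = 2$)
$- \frac{379775}{259118} + \frac{73965}{N{\left(Q{\left(18 \right)} \right)}} = - \frac{379775}{259118} + \frac{73965}{2} = \frac{4791225830}{129559}$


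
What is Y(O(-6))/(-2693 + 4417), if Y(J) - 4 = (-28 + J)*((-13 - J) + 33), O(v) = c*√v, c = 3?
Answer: -251/862 + 36*I*√6/431 ≈ -0.29118 + 0.2046*I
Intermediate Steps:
O(v) = 3*√v
Y(J) = 4 + (-28 + J)*(20 - J) (Y(J) = 4 + (-28 + J)*((-13 - J) + 33) = 4 + (-28 + J)*(20 - J))
Y(O(-6))/(-2693 + 4417) = (-556 - (3*√(-6))² + 48*(3*√(-6)))/(-2693 + 4417) = (-556 - (3*(I*√6))² + 48*(3*(I*√6)))/1724 = (-556 - (3*I*√6)² + 48*(3*I*√6))*(1/1724) = (-556 - 1*(-54) + 144*I*√6)*(1/1724) = (-556 + 54 + 144*I*√6)*(1/1724) = (-502 + 144*I*√6)*(1/1724) = -251/862 + 36*I*√6/431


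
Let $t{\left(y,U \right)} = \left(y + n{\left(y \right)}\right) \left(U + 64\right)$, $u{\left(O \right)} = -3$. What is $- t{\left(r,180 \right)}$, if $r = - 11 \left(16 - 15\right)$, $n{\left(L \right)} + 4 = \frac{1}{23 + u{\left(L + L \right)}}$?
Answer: $\frac{18239}{5} \approx 3647.8$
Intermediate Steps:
$n{\left(L \right)} = - \frac{79}{20}$ ($n{\left(L \right)} = -4 + \frac{1}{23 - 3} = -4 + \frac{1}{20} = - \frac{79}{20}$)
$r = -11$ ($r = \left(-11\right) 1 = -11$)
$t{\left(y,U \right)} = \left(64 + U\right) \left(- \frac{79}{20} + y\right)$ ($t{\left(y,U \right)} = \left(y - \frac{79}{20}\right) \left(U + 64\right) = \left(- \frac{79}{20} + y\right) \left(64 + U\right) = \left(64 + U\right) \left(- \frac{79}{20} + y\right)$)
$- t{\left(r,180 \right)} = - (- \frac{1264}{5} + 64 \left(-11\right) - 711 + 180 \left(-11\right)) = - (- \frac{1264}{5} - 704 - 711 - 1980) = \left(-1\right) \left(- \frac{18239}{5}\right) = \frac{18239}{5}$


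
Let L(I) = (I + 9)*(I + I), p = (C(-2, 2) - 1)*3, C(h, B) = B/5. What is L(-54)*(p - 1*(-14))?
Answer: 59292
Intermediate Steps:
C(h, B) = B/5 (C(h, B) = B*(1/5) = B/5)
p = -9/5 (p = ((1/5)*2 - 1)*3 = (2/5 - 1)*3 = -3/5*3 = -9/5 ≈ -1.8000)
L(I) = 2*I*(9 + I) (L(I) = (9 + I)*(2*I) = 2*I*(9 + I))
L(-54)*(p - 1*(-14)) = (2*(-54)*(9 - 54))*(-9/5 - 1*(-14)) = (2*(-54)*(-45))*(-9/5 + 14) = 4860*(61/5) = 59292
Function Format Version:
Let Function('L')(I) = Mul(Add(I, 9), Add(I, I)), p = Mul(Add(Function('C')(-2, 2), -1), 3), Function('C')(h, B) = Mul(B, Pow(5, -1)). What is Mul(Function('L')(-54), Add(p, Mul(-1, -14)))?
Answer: 59292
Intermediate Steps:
Function('C')(h, B) = Mul(Rational(1, 5), B) (Function('C')(h, B) = Mul(B, Rational(1, 5)) = Mul(Rational(1, 5), B))
p = Rational(-9, 5) (p = Mul(Add(Mul(Rational(1, 5), 2), -1), 3) = Mul(Add(Rational(2, 5), -1), 3) = Mul(Rational(-3, 5), 3) = Rational(-9, 5) ≈ -1.8000)
Function('L')(I) = Mul(2, I, Add(9, I)) (Function('L')(I) = Mul(Add(9, I), Mul(2, I)) = Mul(2, I, Add(9, I)))
Mul(Function('L')(-54), Add(p, Mul(-1, -14))) = Mul(Mul(2, -54, Add(9, -54)), Add(Rational(-9, 5), Mul(-1, -14))) = Mul(Mul(2, -54, -45), Add(Rational(-9, 5), 14)) = Mul(4860, Rational(61, 5)) = 59292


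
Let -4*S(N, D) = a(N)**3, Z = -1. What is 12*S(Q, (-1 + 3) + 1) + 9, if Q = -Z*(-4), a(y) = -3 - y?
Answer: 6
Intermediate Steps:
Q = -4 (Q = -(-1)*(-4) = -1*4 = -4)
S(N, D) = -(-3 - N)**3/4
12*S(Q, (-1 + 3) + 1) + 9 = 12*((3 - 4)**3/4) + 9 = 12*((1/4)*(-1)**3) + 9 = 12*((1/4)*(-1)) + 9 = 12*(-1/4) + 9 = -3 + 9 = 6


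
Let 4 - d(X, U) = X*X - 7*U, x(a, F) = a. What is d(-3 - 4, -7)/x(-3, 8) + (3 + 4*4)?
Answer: 151/3 ≈ 50.333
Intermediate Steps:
d(X, U) = 4 - X² + 7*U (d(X, U) = 4 - (X*X - 7*U) = 4 - (X² - 7*U) = 4 + (-X² + 7*U) = 4 - X² + 7*U)
d(-3 - 4, -7)/x(-3, 8) + (3 + 4*4) = (4 - (-3 - 4)² + 7*(-7))/(-3) + (3 + 4*4) = -(4 - 1*(-7)² - 49)/3 + (3 + 16) = -(4 - 1*49 - 49)/3 + 19 = -(4 - 49 - 49)/3 + 19 = -⅓*(-94) + 19 = 94/3 + 19 = 151/3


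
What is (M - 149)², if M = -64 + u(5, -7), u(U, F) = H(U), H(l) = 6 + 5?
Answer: 40804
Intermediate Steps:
H(l) = 11
u(U, F) = 11
M = -53 (M = -64 + 11 = -53)
(M - 149)² = (-53 - 149)² = (-202)² = 40804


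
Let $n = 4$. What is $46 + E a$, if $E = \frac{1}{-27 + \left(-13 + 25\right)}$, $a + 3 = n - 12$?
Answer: $\frac{701}{15} \approx 46.733$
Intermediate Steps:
$a = -11$ ($a = -3 + \left(4 - 12\right) = -3 - 8 = -11$)
$E = - \frac{1}{15}$ ($E = \frac{1}{-27 + 12} = \frac{1}{-15} = - \frac{1}{15} \approx -0.066667$)
$46 + E a = 46 - - \frac{11}{15} = 46 + \frac{11}{15} = \frac{701}{15}$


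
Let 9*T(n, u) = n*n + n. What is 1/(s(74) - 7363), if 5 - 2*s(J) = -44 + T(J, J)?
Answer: -6/45881 ≈ -0.00013077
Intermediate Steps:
T(n, u) = n/9 + n²/9 (T(n, u) = (n*n + n)/9 = (n² + n)/9 = (n + n²)/9 = n/9 + n²/9)
s(J) = 49/2 - J*(1 + J)/18 (s(J) = 5/2 - (-44 + J*(1 + J)/9)/2 = 5/2 + (22 - J*(1 + J)/18) = 49/2 - J*(1 + J)/18)
1/(s(74) - 7363) = 1/((49/2 - 1/18*74*(1 + 74)) - 7363) = 1/((49/2 - 1/18*74*75) - 7363) = 1/((49/2 - 925/3) - 7363) = 1/(-1703/6 - 7363) = 1/(-45881/6) = -6/45881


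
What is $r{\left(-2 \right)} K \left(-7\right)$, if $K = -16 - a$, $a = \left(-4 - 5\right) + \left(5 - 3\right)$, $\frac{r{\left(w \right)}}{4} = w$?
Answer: $-504$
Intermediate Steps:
$r{\left(w \right)} = 4 w$
$a = -7$ ($a = -9 + 2 = -7$)
$K = -9$ ($K = -16 - -7 = -16 + 7 = -9$)
$r{\left(-2 \right)} K \left(-7\right) = 4 \left(-2\right) \left(-9\right) \left(-7\right) = \left(-8\right) \left(-9\right) \left(-7\right) = 72 \left(-7\right) = -504$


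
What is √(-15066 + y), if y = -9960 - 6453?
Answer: I*√31479 ≈ 177.42*I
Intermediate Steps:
y = -16413
√(-15066 + y) = √(-15066 - 16413) = √(-31479) = I*√31479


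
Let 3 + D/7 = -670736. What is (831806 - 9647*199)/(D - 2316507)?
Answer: 1087947/7011680 ≈ 0.15516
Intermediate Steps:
D = -4695173 (D = -21 + 7*(-670736) = -21 - 4695152 = -4695173)
(831806 - 9647*199)/(D - 2316507) = (831806 - 9647*199)/(-4695173 - 2316507) = (831806 - 1919753)/(-7011680) = -1087947*(-1/7011680) = 1087947/7011680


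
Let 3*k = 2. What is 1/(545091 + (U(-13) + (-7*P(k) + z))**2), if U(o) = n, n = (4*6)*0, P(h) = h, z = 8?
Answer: 9/4905919 ≈ 1.8345e-6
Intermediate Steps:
k = 2/3 (k = (1/3)*2 = 2/3 ≈ 0.66667)
n = 0 (n = 24*0 = 0)
U(o) = 0
1/(545091 + (U(-13) + (-7*P(k) + z))**2) = 1/(545091 + (0 + (-7*2/3 + 8))**2) = 1/(545091 + (0 + (-14/3 + 8))**2) = 1/(545091 + (0 + 10/3)**2) = 1/(545091 + (10/3)**2) = 1/(545091 + 100/9) = 1/(4905919/9) = 9/4905919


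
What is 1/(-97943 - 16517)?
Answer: -1/114460 ≈ -8.7367e-6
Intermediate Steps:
1/(-97943 - 16517) = 1/(-114460) = -1/114460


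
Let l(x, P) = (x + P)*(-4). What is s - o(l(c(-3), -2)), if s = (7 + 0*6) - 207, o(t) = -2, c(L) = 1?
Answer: -198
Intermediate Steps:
l(x, P) = -4*P - 4*x (l(x, P) = (P + x)*(-4) = -4*P - 4*x)
s = -200 (s = (7 + 0) - 207 = 7 - 207 = -200)
s - o(l(c(-3), -2)) = -200 - 1*(-2) = -200 + 2 = -198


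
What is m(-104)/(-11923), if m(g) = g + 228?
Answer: -124/11923 ≈ -0.010400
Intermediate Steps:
m(g) = 228 + g
m(-104)/(-11923) = (228 - 104)/(-11923) = 124*(-1/11923) = -124/11923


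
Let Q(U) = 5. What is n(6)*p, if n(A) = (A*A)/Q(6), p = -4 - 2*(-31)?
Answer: 2088/5 ≈ 417.60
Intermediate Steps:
p = 58 (p = -4 + 62 = 58)
n(A) = A²/5 (n(A) = (A*A)/5 = A²*(⅕) = A²/5)
n(6)*p = ((⅕)*6²)*58 = ((⅕)*36)*58 = (36/5)*58 = 2088/5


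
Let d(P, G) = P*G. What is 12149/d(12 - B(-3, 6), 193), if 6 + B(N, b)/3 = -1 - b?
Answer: 12149/9843 ≈ 1.2343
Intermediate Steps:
B(N, b) = -21 - 3*b (B(N, b) = -18 + 3*(-1 - b) = -18 + (-3 - 3*b) = -21 - 3*b)
d(P, G) = G*P
12149/d(12 - B(-3, 6), 193) = 12149/((193*(12 - (-21 - 3*6)))) = 12149/((193*(12 - (-21 - 18)))) = 12149/((193*(12 - 1*(-39)))) = 12149/((193*(12 + 39))) = 12149/((193*51)) = 12149/9843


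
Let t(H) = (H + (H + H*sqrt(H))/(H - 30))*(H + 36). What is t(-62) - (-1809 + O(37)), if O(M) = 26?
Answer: 77682/23 - 403*I*sqrt(62)/23 ≈ 3377.5 - 137.97*I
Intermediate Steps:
t(H) = (36 + H)*(H + (H + H**(3/2))/(-30 + H)) (t(H) = (H + (H + H**(3/2))/(-30 + H))*(36 + H) = (36 + H)*(H + (H + H**(3/2))/(-30 + H)))
t(-62) - (-1809 + O(37)) = ((-62)**3 + (-62)**(5/2) - 1044*(-62) + 7*(-62)**2 + 36*(-62)**(3/2))/(-30 - 62) - (-1809 + 26) = (-238328 + 3844*I*sqrt(62) + 64728 + 7*3844 + 36*(-62*I*sqrt(62)))/(-92) - 1*(-1783) = -(-238328 + 3844*I*sqrt(62) + 64728 + 26908 - 2232*I*sqrt(62))/92 + 1783 = -(-146692 + 1612*I*sqrt(62))/92 + 1783 = (36673/23 - 403*I*sqrt(62)/23) + 1783 = 77682/23 - 403*I*sqrt(62)/23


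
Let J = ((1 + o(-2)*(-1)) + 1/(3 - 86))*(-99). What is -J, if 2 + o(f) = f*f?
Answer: -8316/83 ≈ -100.19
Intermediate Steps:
o(f) = -2 + f**2 (o(f) = -2 + f*f = -2 + f**2)
J = 8316/83 (J = ((1 + (-2 + (-2)**2)*(-1)) + 1/(3 - 86))*(-99) = ((1 + (-2 + 4)*(-1)) + 1/(-83))*(-99) = ((1 + 2*(-1)) - 1/83)*(-99) = ((1 - 2) - 1/83)*(-99) = (-1 - 1/83)*(-99) = -84/83*(-99) = 8316/83 ≈ 100.19)
-J = -1*8316/83 = -8316/83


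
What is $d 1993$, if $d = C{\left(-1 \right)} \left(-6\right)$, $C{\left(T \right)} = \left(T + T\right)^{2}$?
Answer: $-47832$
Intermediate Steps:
$C{\left(T \right)} = 4 T^{2}$ ($C{\left(T \right)} = \left(2 T\right)^{2} = 4 T^{2}$)
$d = -24$ ($d = 4 \left(-1\right)^{2} \left(-6\right) = 4 \cdot 1 \left(-6\right) = 4 \left(-6\right) = -24$)
$d 1993 = \left(-24\right) 1993 = -47832$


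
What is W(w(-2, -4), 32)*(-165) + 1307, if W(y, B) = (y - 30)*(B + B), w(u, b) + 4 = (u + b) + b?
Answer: 465947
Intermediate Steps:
w(u, b) = -4 + u + 2*b (w(u, b) = -4 + ((u + b) + b) = -4 + ((b + u) + b) = -4 + (u + 2*b) = -4 + u + 2*b)
W(y, B) = 2*B*(-30 + y) (W(y, B) = (-30 + y)*(2*B) = 2*B*(-30 + y))
W(w(-2, -4), 32)*(-165) + 1307 = (2*32*(-30 + (-4 - 2 + 2*(-4))))*(-165) + 1307 = (2*32*(-30 + (-4 - 2 - 8)))*(-165) + 1307 = (2*32*(-30 - 14))*(-165) + 1307 = (2*32*(-44))*(-165) + 1307 = -2816*(-165) + 1307 = 464640 + 1307 = 465947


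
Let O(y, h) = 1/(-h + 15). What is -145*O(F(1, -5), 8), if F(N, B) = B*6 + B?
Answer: -145/7 ≈ -20.714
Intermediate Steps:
F(N, B) = 7*B (F(N, B) = 6*B + B = 7*B)
O(y, h) = 1/(15 - h)
-145*O(F(1, -5), 8) = -(-145)/(-15 + 8) = -(-145)/(-7) = -(-145)*(-1)/7 = -145*⅐ = -145/7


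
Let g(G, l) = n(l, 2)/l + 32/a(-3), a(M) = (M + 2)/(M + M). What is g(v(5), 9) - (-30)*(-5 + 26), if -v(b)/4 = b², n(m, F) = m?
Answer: 823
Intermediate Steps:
a(M) = (2 + M)/(2*M) (a(M) = (2 + M)/((2*M)) = (2 + M)*(1/(2*M)) = (2 + M)/(2*M))
v(b) = -4*b²
g(G, l) = 193 (g(G, l) = l/l + 32/(((½)*(2 - 3)/(-3))) = 1 + 32/(((½)*(-⅓)*(-1))) = 1 + 32/(⅙) = 1 + 32*6 = 1 + 192 = 193)
g(v(5), 9) - (-30)*(-5 + 26) = 193 - (-30)*(-5 + 26) = 193 - (-30)*21 = 193 - 1*(-630) = 193 + 630 = 823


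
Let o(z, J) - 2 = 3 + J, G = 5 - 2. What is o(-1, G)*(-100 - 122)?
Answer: -1776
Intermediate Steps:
G = 3
o(z, J) = 5 + J (o(z, J) = 2 + (3 + J) = 5 + J)
o(-1, G)*(-100 - 122) = (5 + 3)*(-100 - 122) = 8*(-222) = -1776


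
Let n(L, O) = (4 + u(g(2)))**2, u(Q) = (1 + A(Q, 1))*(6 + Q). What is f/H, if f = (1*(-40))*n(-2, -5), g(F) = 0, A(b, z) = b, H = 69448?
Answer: -500/8681 ≈ -0.057597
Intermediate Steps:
u(Q) = (1 + Q)*(6 + Q)
n(L, O) = 100 (n(L, O) = (4 + (6 + 0**2 + 7*0))**2 = (4 + (6 + 0 + 0))**2 = (4 + 6)**2 = 10**2 = 100)
f = -4000 (f = (1*(-40))*100 = -40*100 = -4000)
f/H = -4000/69448 = -4000*1/69448 = -500/8681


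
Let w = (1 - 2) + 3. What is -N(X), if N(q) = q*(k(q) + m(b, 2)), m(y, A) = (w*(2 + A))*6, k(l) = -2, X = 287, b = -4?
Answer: -13202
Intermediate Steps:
w = 2 (w = -1 + 3 = 2)
m(y, A) = 24 + 12*A (m(y, A) = (2*(2 + A))*6 = (4 + 2*A)*6 = 24 + 12*A)
N(q) = 46*q (N(q) = q*(-2 + (24 + 12*2)) = q*(-2 + (24 + 24)) = q*(-2 + 48) = q*46 = 46*q)
-N(X) = -46*287 = -1*13202 = -13202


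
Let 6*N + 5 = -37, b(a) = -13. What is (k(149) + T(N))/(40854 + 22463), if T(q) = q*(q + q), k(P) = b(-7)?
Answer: 85/63317 ≈ 0.0013425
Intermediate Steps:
N = -7 (N = -⅚ + (⅙)*(-37) = -⅚ - 37/6 = -7)
k(P) = -13
T(q) = 2*q² (T(q) = q*(2*q) = 2*q²)
(k(149) + T(N))/(40854 + 22463) = (-13 + 2*(-7)²)/(40854 + 22463) = (-13 + 2*49)/63317 = (-13 + 98)*(1/63317) = 85*(1/63317) = 85/63317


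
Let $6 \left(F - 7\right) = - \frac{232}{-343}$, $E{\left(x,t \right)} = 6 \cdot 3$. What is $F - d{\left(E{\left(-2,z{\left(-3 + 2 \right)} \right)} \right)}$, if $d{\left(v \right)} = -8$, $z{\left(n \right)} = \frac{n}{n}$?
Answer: $\frac{15551}{1029} \approx 15.113$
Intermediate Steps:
$z{\left(n \right)} = 1$
$E{\left(x,t \right)} = 18$
$F = \frac{7319}{1029}$ ($F = 7 + \frac{\left(-232\right) \frac{1}{-343}}{6} = 7 + \frac{\left(-232\right) \left(- \frac{1}{343}\right)}{6} = 7 + \frac{1}{6} \cdot \frac{232}{343} = 7 + \frac{116}{1029} = \frac{7319}{1029} \approx 7.1127$)
$F - d{\left(E{\left(-2,z{\left(-3 + 2 \right)} \right)} \right)} = \frac{7319}{1029} - -8 = \frac{7319}{1029} + 8 = \frac{15551}{1029}$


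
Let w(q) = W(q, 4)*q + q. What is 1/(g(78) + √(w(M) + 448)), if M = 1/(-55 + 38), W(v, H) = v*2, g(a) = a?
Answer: 22542/1628819 - 17*√129457/1628819 ≈ 0.010084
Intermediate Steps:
W(v, H) = 2*v
M = -1/17 (M = 1/(-17) = -1/17 ≈ -0.058824)
w(q) = q + 2*q² (w(q) = (2*q)*q + q = 2*q² + q = q + 2*q²)
1/(g(78) + √(w(M) + 448)) = 1/(78 + √(-(1 + 2*(-1/17))/17 + 448)) = 1/(78 + √(-(1 - 2/17)/17 + 448)) = 1/(78 + √(-1/17*15/17 + 448)) = 1/(78 + √(-15/289 + 448)) = 1/(78 + √(129457/289)) = 1/(78 + √129457/17)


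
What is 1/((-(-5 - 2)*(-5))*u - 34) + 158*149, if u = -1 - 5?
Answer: 4143393/176 ≈ 23542.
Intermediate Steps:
u = -6
1/((-(-5 - 2)*(-5))*u - 34) + 158*149 = 1/(-(-5 - 2)*(-5)*(-6) - 34) + 158*149 = 1/(-(-7)*(-5)*(-6) - 34) + 23542 = 1/(-1*35*(-6) - 34) + 23542 = 1/(-35*(-6) - 34) + 23542 = 1/(210 - 34) + 23542 = 1/176 + 23542 = 4143393/176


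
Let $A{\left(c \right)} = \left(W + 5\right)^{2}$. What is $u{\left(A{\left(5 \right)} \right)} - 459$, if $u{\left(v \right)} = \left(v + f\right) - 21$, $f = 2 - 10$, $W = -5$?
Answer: $-488$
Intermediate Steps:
$A{\left(c \right)} = 0$ ($A{\left(c \right)} = \left(-5 + 5\right)^{2} = 0^{2} = 0$)
$f = -8$
$u{\left(v \right)} = -29 + v$ ($u{\left(v \right)} = \left(v - 8\right) - 21 = \left(-8 + v\right) - 21 = -29 + v$)
$u{\left(A{\left(5 \right)} \right)} - 459 = \left(-29 + 0\right) - 459 = -29 - 459 = -488$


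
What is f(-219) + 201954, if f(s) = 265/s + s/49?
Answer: 2167107428/10731 ≈ 2.0195e+5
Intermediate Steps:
f(s) = 265/s + s/49 (f(s) = 265/s + s*(1/49) = 265/s + s/49)
f(-219) + 201954 = (265/(-219) + (1/49)*(-219)) + 201954 = (265*(-1/219) - 219/49) + 201954 = (-265/219 - 219/49) + 201954 = -60946/10731 + 201954 = 2167107428/10731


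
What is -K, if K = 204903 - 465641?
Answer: 260738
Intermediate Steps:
K = -260738
-K = -1*(-260738) = 260738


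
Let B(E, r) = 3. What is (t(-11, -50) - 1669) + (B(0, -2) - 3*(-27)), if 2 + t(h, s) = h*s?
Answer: -1037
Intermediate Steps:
t(h, s) = -2 + h*s
(t(-11, -50) - 1669) + (B(0, -2) - 3*(-27)) = ((-2 - 11*(-50)) - 1669) + (3 - 3*(-27)) = ((-2 + 550) - 1669) + (3 + 81) = (548 - 1669) + 84 = -1121 + 84 = -1037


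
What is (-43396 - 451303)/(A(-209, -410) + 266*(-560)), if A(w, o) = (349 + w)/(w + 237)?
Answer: 494699/148955 ≈ 3.3211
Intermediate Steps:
A(w, o) = (349 + w)/(237 + w)
(-43396 - 451303)/(A(-209, -410) + 266*(-560)) = (-43396 - 451303)/((349 - 209)/(237 - 209) + 266*(-560)) = -494699/(140/28 - 148960) = -494699/((1/28)*140 - 148960) = -494699/(5 - 148960) = -494699/(-148955) = -494699*(-1/148955) = 494699/148955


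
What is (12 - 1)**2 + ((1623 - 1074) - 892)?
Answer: -222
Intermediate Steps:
(12 - 1)**2 + ((1623 - 1074) - 892) = 11**2 + (549 - 892) = 121 - 343 = -222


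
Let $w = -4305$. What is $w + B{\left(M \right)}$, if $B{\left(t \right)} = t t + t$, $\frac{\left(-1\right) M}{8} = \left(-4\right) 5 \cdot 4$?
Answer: $405935$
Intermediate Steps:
$M = 640$ ($M = - 8 \left(-4\right) 5 \cdot 4 = - 8 \left(\left(-20\right) 4\right) = \left(-8\right) \left(-80\right) = 640$)
$B{\left(t \right)} = t + t^{2}$ ($B{\left(t \right)} = t^{2} + t = t + t^{2}$)
$w + B{\left(M \right)} = -4305 + 640 \left(1 + 640\right) = -4305 + 640 \cdot 641 = -4305 + 410240 = 405935$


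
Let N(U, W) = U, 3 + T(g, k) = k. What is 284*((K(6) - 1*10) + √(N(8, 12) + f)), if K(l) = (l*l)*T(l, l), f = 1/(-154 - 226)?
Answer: 27832 + 142*√288705/95 ≈ 28635.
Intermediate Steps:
T(g, k) = -3 + k
f = -1/380 (f = 1/(-380) = -1/380 ≈ -0.0026316)
K(l) = l²*(-3 + l) (K(l) = (l*l)*(-3 + l) = l²*(-3 + l))
284*((K(6) - 1*10) + √(N(8, 12) + f)) = 284*((6²*(-3 + 6) - 1*10) + √(8 - 1/380)) = 284*((36*3 - 10) + √(3039/380)) = 284*((108 - 10) + √288705/190) = 284*(98 + √288705/190) = 27832 + 142*√288705/95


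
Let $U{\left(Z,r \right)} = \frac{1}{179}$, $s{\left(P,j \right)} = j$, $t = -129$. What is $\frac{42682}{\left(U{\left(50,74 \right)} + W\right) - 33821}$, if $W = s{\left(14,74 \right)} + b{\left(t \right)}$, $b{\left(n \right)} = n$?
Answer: $- \frac{7640078}{6063803} \approx -1.2599$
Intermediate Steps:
$W = -55$ ($W = 74 - 129 = -55$)
$U{\left(Z,r \right)} = \frac{1}{179}$
$\frac{42682}{\left(U{\left(50,74 \right)} + W\right) - 33821} = \frac{42682}{\left(\frac{1}{179} - 55\right) - 33821} = \frac{42682}{- \frac{9844}{179} - 33821} = \frac{42682}{- \frac{6063803}{179}} = 42682 \left(- \frac{179}{6063803}\right) = - \frac{7640078}{6063803}$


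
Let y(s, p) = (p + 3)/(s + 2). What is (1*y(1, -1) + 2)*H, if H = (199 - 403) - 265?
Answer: -3752/3 ≈ -1250.7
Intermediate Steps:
y(s, p) = (3 + p)/(2 + s)
H = -469 (H = -204 - 265 = -469)
(1*y(1, -1) + 2)*H = (1*((3 - 1)/(2 + 1)) + 2)*(-469) = (1*(2/3) + 2)*(-469) = (1*((⅓)*2) + 2)*(-469) = (1*(⅔) + 2)*(-469) = (⅔ + 2)*(-469) = (8/3)*(-469) = -3752/3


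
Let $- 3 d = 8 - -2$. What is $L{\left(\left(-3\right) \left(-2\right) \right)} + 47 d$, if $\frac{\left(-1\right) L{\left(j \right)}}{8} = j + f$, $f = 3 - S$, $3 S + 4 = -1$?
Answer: $-242$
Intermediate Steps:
$S = - \frac{5}{3}$ ($S = - \frac{4}{3} + \frac{1}{3} \left(-1\right) = - \frac{4}{3} - \frac{1}{3} = - \frac{5}{3} \approx -1.6667$)
$f = \frac{14}{3}$ ($f = 3 - - \frac{5}{3} = 3 + \frac{5}{3} = \frac{14}{3} \approx 4.6667$)
$L{\left(j \right)} = - \frac{112}{3} - 8 j$ ($L{\left(j \right)} = - 8 \left(j + \frac{14}{3}\right) = - 8 \left(\frac{14}{3} + j\right) = - \frac{112}{3} - 8 j$)
$d = - \frac{10}{3}$ ($d = - \frac{8 - -2}{3} = - \frac{8 + 2}{3} = \left(- \frac{1}{3}\right) 10 = - \frac{10}{3} \approx -3.3333$)
$L{\left(\left(-3\right) \left(-2\right) \right)} + 47 d = \left(- \frac{112}{3} - 8 \left(\left(-3\right) \left(-2\right)\right)\right) + 47 \left(- \frac{10}{3}\right) = \left(- \frac{112}{3} - 48\right) - \frac{470}{3} = - \frac{256}{3} - \frac{470}{3} = -242$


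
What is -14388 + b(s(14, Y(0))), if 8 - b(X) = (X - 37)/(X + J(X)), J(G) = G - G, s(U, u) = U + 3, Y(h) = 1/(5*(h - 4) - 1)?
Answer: -244440/17 ≈ -14379.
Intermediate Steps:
Y(h) = 1/(-21 + 5*h) (Y(h) = 1/(5*(-4 + h) - 1) = 1/((-20 + 5*h) - 1) = 1/(-21 + 5*h))
s(U, u) = 3 + U
J(G) = 0
b(X) = 8 - (-37 + X)/X (b(X) = 8 - (X - 37)/(X + 0) = 8 - (-37 + X)/X)
-14388 + b(s(14, Y(0))) = -14388 + (7 + 37/(3 + 14)) = -14388 + (7 + 37/17) = -14388 + 156/17 = -244440/17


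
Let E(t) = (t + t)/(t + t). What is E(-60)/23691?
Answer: 1/23691 ≈ 4.2210e-5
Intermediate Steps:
E(t) = 1 (E(t) = (2*t)/((2*t)) = (2*t)*(1/(2*t)) = 1)
E(-60)/23691 = 1/23691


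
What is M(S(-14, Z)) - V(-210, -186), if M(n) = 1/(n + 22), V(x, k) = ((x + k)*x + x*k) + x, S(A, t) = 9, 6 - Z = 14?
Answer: -3782309/31 ≈ -1.2201e+5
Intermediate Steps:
Z = -8 (Z = 6 - 1*14 = 6 - 14 = -8)
V(x, k) = x + k*x + x*(k + x) (V(x, k) = ((k + x)*x + k*x) + x = (x*(k + x) + k*x) + x = (k*x + x*(k + x)) + x = x + k*x + x*(k + x))
M(n) = 1/(22 + n)
M(S(-14, Z)) - V(-210, -186) = 1/(22 + 9) - (-210)*(1 - 210 + 2*(-186)) = 1/31 - (-210)*(1 - 210 - 372) = 1/31 - (-210)*(-581) = 1/31 - 1*122010 = 1/31 - 122010 = -3782309/31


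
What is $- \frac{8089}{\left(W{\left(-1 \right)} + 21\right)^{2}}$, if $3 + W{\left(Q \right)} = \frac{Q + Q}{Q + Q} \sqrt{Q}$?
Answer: $- \frac{2612747}{105625} + \frac{291204 i}{105625} \approx -24.736 + 2.757 i$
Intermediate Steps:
$W{\left(Q \right)} = -3 + \sqrt{Q}$ ($W{\left(Q \right)} = -3 + \frac{Q + Q}{Q + Q} \sqrt{Q} = -3 + \frac{2 Q}{2 Q} \sqrt{Q} = -3 + 2 Q \frac{1}{2 Q} \sqrt{Q} = -3 + 1 \sqrt{Q} = -3 + \sqrt{Q}$)
$- \frac{8089}{\left(W{\left(-1 \right)} + 21\right)^{2}} = - \frac{8089}{\left(\left(-3 + \sqrt{-1}\right) + 21\right)^{2}} = - \frac{8089}{\left(\left(-3 + i\right) + 21\right)^{2}} = - \frac{8089}{\left(18 + i\right)^{2}}$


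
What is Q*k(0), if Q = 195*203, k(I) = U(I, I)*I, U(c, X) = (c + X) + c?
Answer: 0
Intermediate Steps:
U(c, X) = X + 2*c (U(c, X) = (X + c) + c = X + 2*c)
k(I) = 3*I² (k(I) = (I + 2*I)*I = (3*I)*I = 3*I²)
Q = 39585
Q*k(0) = 39585*(3*0²) = 39585*(3*0) = 39585*0 = 0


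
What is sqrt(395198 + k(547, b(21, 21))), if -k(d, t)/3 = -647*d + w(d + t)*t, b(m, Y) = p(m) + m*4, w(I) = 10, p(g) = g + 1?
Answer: sqrt(1453745) ≈ 1205.7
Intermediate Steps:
p(g) = 1 + g
b(m, Y) = 1 + 5*m (b(m, Y) = (1 + m) + m*4 = (1 + m) + 4*m = 1 + 5*m)
k(d, t) = -30*t + 1941*d (k(d, t) = -3*(-647*d + 10*t) = -30*t + 1941*d)
sqrt(395198 + k(547, b(21, 21))) = sqrt(395198 + (-30*(1 + 5*21) + 1941*547)) = sqrt(395198 + (-30*(1 + 105) + 1061727)) = sqrt(395198 + (-30*106 + 1061727)) = sqrt(395198 + (-3180 + 1061727)) = sqrt(395198 + 1058547) = sqrt(1453745)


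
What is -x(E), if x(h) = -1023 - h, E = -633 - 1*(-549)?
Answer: 939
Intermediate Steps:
E = -84 (E = -633 + 549 = -84)
-x(E) = -(-1023 - 1*(-84)) = -(-1023 + 84) = -1*(-939) = 939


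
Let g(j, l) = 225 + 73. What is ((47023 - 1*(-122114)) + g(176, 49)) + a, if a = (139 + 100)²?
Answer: 226556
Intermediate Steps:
g(j, l) = 298
a = 57121 (a = 239² = 57121)
((47023 - 1*(-122114)) + g(176, 49)) + a = ((47023 - 1*(-122114)) + 298) + 57121 = ((47023 + 122114) + 298) + 57121 = (169137 + 298) + 57121 = 169435 + 57121 = 226556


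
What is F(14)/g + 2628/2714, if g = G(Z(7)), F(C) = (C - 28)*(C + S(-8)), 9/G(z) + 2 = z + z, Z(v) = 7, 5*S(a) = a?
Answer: -4691794/20355 ≈ -230.50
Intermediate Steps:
S(a) = a/5
G(z) = 9/(-2 + 2*z) (G(z) = 9/(-2 + (z + z)) = 9/(-2 + 2*z))
F(C) = (-28 + C)*(-8/5 + C) (F(C) = (C - 28)*(C + (1/5)*(-8)) = (-28 + C)*(C - 8/5) = (-28 + C)*(-8/5 + C))
g = 3/4 (g = 9/(2*(-1 + 7)) = (9/2)/6 = (9/2)*(1/6) = 3/4 ≈ 0.75000)
F(14)/g + 2628/2714 = (224/5 + 14**2 - 148/5*14)/(3/4) + 2628/2714 = (224/5 + 196 - 2072/5)*(4/3) + 2628*(1/2714) = -868/5*4/3 + 1314/1357 = -3472/15 + 1314/1357 = -4691794/20355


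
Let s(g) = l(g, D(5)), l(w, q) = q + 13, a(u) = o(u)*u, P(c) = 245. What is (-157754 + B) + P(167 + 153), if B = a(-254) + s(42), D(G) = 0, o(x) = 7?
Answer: -159274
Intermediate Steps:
a(u) = 7*u
l(w, q) = 13 + q
s(g) = 13 (s(g) = 13 + 0 = 13)
B = -1765 (B = 7*(-254) + 13 = -1778 + 13 = -1765)
(-157754 + B) + P(167 + 153) = (-157754 - 1765) + 245 = -159519 + 245 = -159274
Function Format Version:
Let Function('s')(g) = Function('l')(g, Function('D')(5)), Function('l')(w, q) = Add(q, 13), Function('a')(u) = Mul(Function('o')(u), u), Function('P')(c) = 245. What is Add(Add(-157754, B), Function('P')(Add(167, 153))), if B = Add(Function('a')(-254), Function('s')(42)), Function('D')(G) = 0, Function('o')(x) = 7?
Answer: -159274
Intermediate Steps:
Function('a')(u) = Mul(7, u)
Function('l')(w, q) = Add(13, q)
Function('s')(g) = 13 (Function('s')(g) = Add(13, 0) = 13)
B = -1765 (B = Add(Mul(7, -254), 13) = Add(-1778, 13) = -1765)
Add(Add(-157754, B), Function('P')(Add(167, 153))) = Add(Add(-157754, -1765), 245) = Add(-159519, 245) = -159274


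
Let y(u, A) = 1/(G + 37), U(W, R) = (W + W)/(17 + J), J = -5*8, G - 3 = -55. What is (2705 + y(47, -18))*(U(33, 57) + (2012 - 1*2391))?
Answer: -356361442/345 ≈ -1.0329e+6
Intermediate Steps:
G = -52 (G = 3 - 55 = -52)
J = -40
U(W, R) = -2*W/23 (U(W, R) = (W + W)/(17 - 40) = (2*W)/(-23) = (2*W)*(-1/23) = -2*W/23)
y(u, A) = -1/15 (y(u, A) = 1/(-52 + 37) = 1/(-15) = -1/15)
(2705 + y(47, -18))*(U(33, 57) + (2012 - 1*2391)) = (2705 - 1/15)*(-2/23*33 + (2012 - 1*2391)) = 40574*(-66/23 + (2012 - 2391))/15 = 40574*(-66/23 - 379)/15 = (40574/15)*(-8783/23) = -356361442/345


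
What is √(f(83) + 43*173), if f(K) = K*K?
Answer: 6*√398 ≈ 119.70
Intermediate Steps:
f(K) = K²
√(f(83) + 43*173) = √(83² + 43*173) = √(6889 + 7439) = √14328 = 6*√398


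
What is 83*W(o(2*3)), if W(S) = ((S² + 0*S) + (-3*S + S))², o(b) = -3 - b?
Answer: 813483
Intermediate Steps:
W(S) = (S² - 2*S)² (W(S) = ((S² + 0) - 2*S)² = (S² - 2*S)²)
83*W(o(2*3)) = 83*((-3 - 2*3)²*(-2 + (-3 - 2*3))²) = 83*((-3 - 1*6)²*(-2 + (-3 - 1*6))²) = 83*((-3 - 6)²*(-2 + (-3 - 6))²) = 83*((-9)²*(-2 - 9)²) = 83*(81*(-11)²) = 83*(81*121) = 83*9801 = 813483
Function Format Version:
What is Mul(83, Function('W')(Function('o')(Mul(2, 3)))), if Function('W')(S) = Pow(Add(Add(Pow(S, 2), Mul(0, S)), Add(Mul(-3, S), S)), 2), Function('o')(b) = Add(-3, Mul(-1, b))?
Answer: 813483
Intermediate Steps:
Function('W')(S) = Pow(Add(Pow(S, 2), Mul(-2, S)), 2) (Function('W')(S) = Pow(Add(Add(Pow(S, 2), 0), Mul(-2, S)), 2) = Pow(Add(Pow(S, 2), Mul(-2, S)), 2))
Mul(83, Function('W')(Function('o')(Mul(2, 3)))) = Mul(83, Mul(Pow(Add(-3, Mul(-1, Mul(2, 3))), 2), Pow(Add(-2, Add(-3, Mul(-1, Mul(2, 3)))), 2))) = Mul(83, Mul(Pow(Add(-3, Mul(-1, 6)), 2), Pow(Add(-2, Add(-3, Mul(-1, 6))), 2))) = Mul(83, Mul(Pow(Add(-3, -6), 2), Pow(Add(-2, Add(-3, -6)), 2))) = Mul(83, Mul(Pow(-9, 2), Pow(Add(-2, -9), 2))) = Mul(83, Mul(81, Pow(-11, 2))) = Mul(83, Mul(81, 121)) = Mul(83, 9801) = 813483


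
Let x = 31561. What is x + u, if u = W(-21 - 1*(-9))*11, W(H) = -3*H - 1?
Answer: 31946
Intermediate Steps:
W(H) = -1 - 3*H
u = 385 (u = (-1 - 3*(-21 - 1*(-9)))*11 = (-1 - 3*(-21 + 9))*11 = (-1 - 3*(-12))*11 = (-1 + 36)*11 = 35*11 = 385)
x + u = 31561 + 385 = 31946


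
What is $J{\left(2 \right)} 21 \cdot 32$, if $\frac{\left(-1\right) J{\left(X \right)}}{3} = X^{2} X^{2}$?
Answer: $-32256$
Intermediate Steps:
$J{\left(X \right)} = - 3 X^{4}$ ($J{\left(X \right)} = - 3 X^{2} X^{2} = - 3 X^{4}$)
$J{\left(2 \right)} 21 \cdot 32 = - 3 \cdot 2^{4} \cdot 21 \cdot 32 = \left(-3\right) 16 \cdot 21 \cdot 32 = \left(-48\right) 21 \cdot 32 = \left(-1008\right) 32 = -32256$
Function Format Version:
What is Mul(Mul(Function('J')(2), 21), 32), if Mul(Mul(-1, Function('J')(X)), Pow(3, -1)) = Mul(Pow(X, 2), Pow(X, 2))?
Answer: -32256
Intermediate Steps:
Function('J')(X) = Mul(-3, Pow(X, 4)) (Function('J')(X) = Mul(-3, Mul(Pow(X, 2), Pow(X, 2))) = Mul(-3, Pow(X, 4)))
Mul(Mul(Function('J')(2), 21), 32) = Mul(Mul(Mul(-3, Pow(2, 4)), 21), 32) = Mul(Mul(Mul(-3, 16), 21), 32) = Mul(Mul(-48, 21), 32) = Mul(-1008, 32) = -32256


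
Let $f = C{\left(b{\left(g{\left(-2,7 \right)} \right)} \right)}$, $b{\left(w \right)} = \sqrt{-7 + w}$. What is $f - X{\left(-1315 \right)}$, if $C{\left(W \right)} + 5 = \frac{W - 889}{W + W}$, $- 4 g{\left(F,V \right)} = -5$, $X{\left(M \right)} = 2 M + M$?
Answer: $\frac{7881}{2} + \frac{889 i \sqrt{23}}{23} \approx 3940.5 + 185.37 i$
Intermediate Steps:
$X{\left(M \right)} = 3 M$
$g{\left(F,V \right)} = \frac{5}{4}$ ($g{\left(F,V \right)} = \left(- \frac{1}{4}\right) \left(-5\right) = \frac{5}{4}$)
$C{\left(W \right)} = -5 + \frac{-889 + W}{2 W}$ ($C{\left(W \right)} = -5 + \frac{W - 889}{W + W} = -5 + \frac{-889 + W}{2 W}$)
$f = - \frac{i \sqrt{23} \left(-889 - \frac{9 i \sqrt{23}}{2}\right)}{23}$ ($f = \frac{-889 - 9 \sqrt{-7 + \frac{5}{4}}}{2 \sqrt{-7 + \frac{5}{4}}} = \frac{-889 - 9 \sqrt{- \frac{23}{4}}}{2 \sqrt{- \frac{23}{4}}} = \frac{-889 - 9 \frac{i \sqrt{23}}{2}}{2 \frac{i \sqrt{23}}{2}} = \frac{- \frac{2 i \sqrt{23}}{23} \left(-889 - \frac{9 i \sqrt{23}}{2}\right)}{2} = - \frac{i \sqrt{23} \left(-889 - \frac{9 i \sqrt{23}}{2}\right)}{23} \approx -4.5 + 185.37 i$)
$f - X{\left(-1315 \right)} = \left(- \frac{9}{2} + \frac{889 i \sqrt{23}}{23}\right) - 3 \left(-1315\right) = \left(- \frac{9}{2} + \frac{889 i \sqrt{23}}{23}\right) - -3945 = \left(- \frac{9}{2} + \frac{889 i \sqrt{23}}{23}\right) + 3945 = \frac{7881}{2} + \frac{889 i \sqrt{23}}{23}$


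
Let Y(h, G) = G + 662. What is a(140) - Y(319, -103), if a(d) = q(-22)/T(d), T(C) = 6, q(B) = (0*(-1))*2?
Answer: -559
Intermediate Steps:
q(B) = 0 (q(B) = 0*2 = 0)
Y(h, G) = 662 + G
a(d) = 0 (a(d) = 0/6 = 0*(1/6) = 0)
a(140) - Y(319, -103) = 0 - (662 - 103) = 0 - 1*559 = 0 - 559 = -559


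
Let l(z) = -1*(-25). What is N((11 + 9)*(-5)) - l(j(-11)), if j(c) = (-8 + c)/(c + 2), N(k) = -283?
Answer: -308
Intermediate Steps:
j(c) = (-8 + c)/(2 + c)
l(z) = 25
N((11 + 9)*(-5)) - l(j(-11)) = -283 - 1*25 = -283 - 25 = -308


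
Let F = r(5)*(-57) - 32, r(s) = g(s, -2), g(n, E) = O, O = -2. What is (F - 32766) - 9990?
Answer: -42674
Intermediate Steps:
g(n, E) = -2
r(s) = -2
F = 82 (F = -2*(-57) - 32 = 114 - 32 = 82)
(F - 32766) - 9990 = (82 - 32766) - 9990 = -32684 - 9990 = -42674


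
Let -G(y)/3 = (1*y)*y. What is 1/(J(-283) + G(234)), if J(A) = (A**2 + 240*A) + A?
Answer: -1/152382 ≈ -6.5625e-6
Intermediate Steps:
G(y) = -3*y**2 (G(y) = -3*1*y*y = -3*y*y = -3*y**2)
J(A) = A**2 + 241*A
1/(J(-283) + G(234)) = 1/(-283*(241 - 283) - 3*234**2) = 1/(-283*(-42) - 3*54756) = 1/(11886 - 164268) = 1/(-152382) = -1/152382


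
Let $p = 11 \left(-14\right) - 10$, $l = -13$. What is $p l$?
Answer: $2132$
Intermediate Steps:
$p = -164$ ($p = -154 - 10 = -164$)
$p l = \left(-164\right) \left(-13\right) = 2132$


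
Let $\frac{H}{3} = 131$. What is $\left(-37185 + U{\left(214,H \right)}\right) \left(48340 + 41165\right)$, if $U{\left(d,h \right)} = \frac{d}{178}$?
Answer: $- \frac{296204087790}{89} \approx -3.3281 \cdot 10^{9}$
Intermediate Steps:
$H = 393$ ($H = 3 \cdot 131 = 393$)
$U{\left(d,h \right)} = \frac{d}{178}$ ($U{\left(d,h \right)} = d \frac{1}{178} = \frac{d}{178}$)
$\left(-37185 + U{\left(214,H \right)}\right) \left(48340 + 41165\right) = \left(-37185 + \frac{1}{178} \cdot 214\right) \left(48340 + 41165\right) = \left(-37185 + \frac{107}{89}\right) 89505 = \left(- \frac{3309358}{89}\right) 89505 = - \frac{296204087790}{89}$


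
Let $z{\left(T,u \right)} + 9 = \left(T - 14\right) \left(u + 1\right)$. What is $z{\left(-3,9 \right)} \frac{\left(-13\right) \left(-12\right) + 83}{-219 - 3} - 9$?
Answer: $\frac{40783}{222} \approx 183.71$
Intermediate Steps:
$z{\left(T,u \right)} = -9 + \left(1 + u\right) \left(-14 + T\right)$ ($z{\left(T,u \right)} = -9 + \left(T - 14\right) \left(u + 1\right) = -9 + \left(-14 + T\right) \left(1 + u\right) = -9 + \left(1 + u\right) \left(-14 + T\right)$)
$z{\left(-3,9 \right)} \frac{\left(-13\right) \left(-12\right) + 83}{-219 - 3} - 9 = \left(-23 - 3 - 126 - 27\right) \frac{\left(-13\right) \left(-12\right) + 83}{-219 - 3} - 9 = \left(-23 - 3 - 126 - 27\right) \frac{156 + 83}{-222} - 9 = - 179 \cdot 239 \left(- \frac{1}{222}\right) - 9 = \left(-179\right) \left(- \frac{239}{222}\right) - 9 = \frac{42781}{222} - 9 = \frac{40783}{222}$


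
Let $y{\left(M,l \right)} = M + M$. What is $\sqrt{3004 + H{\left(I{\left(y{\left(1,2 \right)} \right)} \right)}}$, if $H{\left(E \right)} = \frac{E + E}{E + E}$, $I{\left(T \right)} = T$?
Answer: $\sqrt{3005} \approx 54.818$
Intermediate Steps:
$y{\left(M,l \right)} = 2 M$
$H{\left(E \right)} = 1$ ($H{\left(E \right)} = \frac{2 E}{2 E} = 2 E \frac{1}{2 E} = 1$)
$\sqrt{3004 + H{\left(I{\left(y{\left(1,2 \right)} \right)} \right)}} = \sqrt{3004 + 1} = \sqrt{3005}$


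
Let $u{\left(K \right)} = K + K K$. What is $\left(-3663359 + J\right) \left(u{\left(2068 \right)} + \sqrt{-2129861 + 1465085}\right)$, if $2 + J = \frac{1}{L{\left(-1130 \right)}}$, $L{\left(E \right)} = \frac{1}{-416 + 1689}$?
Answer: $-15668946628896 - 21972528 i \sqrt{18466} \approx -1.5669 \cdot 10^{13} - 2.9858 \cdot 10^{9} i$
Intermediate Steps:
$L{\left(E \right)} = \frac{1}{1273}$
$u{\left(K \right)} = K + K^{2}$
$J = 1271$ ($J = -2 + \frac{1}{\frac{1}{1273}} = -2 + 1273 = 1271$)
$\left(-3663359 + J\right) \left(u{\left(2068 \right)} + \sqrt{-2129861 + 1465085}\right) = \left(-3663359 + 1271\right) \left(2068 \left(1 + 2068\right) + \sqrt{-2129861 + 1465085}\right) = - 3662088 \left(2068 \cdot 2069 + \sqrt{-664776}\right) = - 3662088 \left(4278692 + 6 i \sqrt{18466}\right) = -15668946628896 - 21972528 i \sqrt{18466}$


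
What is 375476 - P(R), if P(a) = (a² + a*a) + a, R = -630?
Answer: -417694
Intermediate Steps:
P(a) = a + 2*a² (P(a) = (a² + a²) + a = 2*a² + a = a + 2*a²)
375476 - P(R) = 375476 - (-630)*(1 + 2*(-630)) = 375476 - (-630)*(1 - 1260) = 375476 - (-630)*(-1259) = 375476 - 1*793170 = 375476 - 793170 = -417694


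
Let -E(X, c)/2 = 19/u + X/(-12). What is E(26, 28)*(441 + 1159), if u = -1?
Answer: 203200/3 ≈ 67733.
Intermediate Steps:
E(X, c) = 38 + X/6 (E(X, c) = -2*(19/(-1) + X/(-12)) = -2*(19*(-1) + X*(-1/12)) = -2*(-19 - X/12) = 38 + X/6)
E(26, 28)*(441 + 1159) = (38 + (⅙)*26)*(441 + 1159) = (38 + 13/3)*1600 = (127/3)*1600 = 203200/3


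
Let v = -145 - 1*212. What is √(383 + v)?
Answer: √26 ≈ 5.0990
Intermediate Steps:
v = -357 (v = -145 - 212 = -357)
√(383 + v) = √(383 - 357) = √26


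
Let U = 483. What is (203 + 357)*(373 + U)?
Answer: 479360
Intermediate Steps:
(203 + 357)*(373 + U) = (203 + 357)*(373 + 483) = 560*856 = 479360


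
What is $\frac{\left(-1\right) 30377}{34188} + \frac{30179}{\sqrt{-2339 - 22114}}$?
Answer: $- \frac{821}{924} - \frac{30179 i \sqrt{2717}}{8151} \approx -0.88853 - 192.99 i$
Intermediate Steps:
$\frac{\left(-1\right) 30377}{34188} + \frac{30179}{\sqrt{-2339 - 22114}} = \left(-30377\right) \frac{1}{34188} + \frac{30179}{\sqrt{-24453}} = - \frac{821}{924} + \frac{30179}{3 i \sqrt{2717}} = - \frac{821}{924} + 30179 \left(- \frac{i \sqrt{2717}}{8151}\right) = - \frac{821}{924} - \frac{30179 i \sqrt{2717}}{8151}$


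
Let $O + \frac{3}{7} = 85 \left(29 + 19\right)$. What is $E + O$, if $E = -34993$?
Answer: $- \frac{216394}{7} \approx -30913.0$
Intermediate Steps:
$O = \frac{28557}{7}$ ($O = - \frac{3}{7} + 85 \left(29 + 19\right) = - \frac{3}{7} + 85 \cdot 48 = - \frac{3}{7} + 4080 = \frac{28557}{7} \approx 4079.6$)
$E + O = -34993 + \frac{28557}{7} = - \frac{216394}{7}$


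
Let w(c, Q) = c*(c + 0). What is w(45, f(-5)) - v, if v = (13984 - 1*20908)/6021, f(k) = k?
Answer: 4066483/2007 ≈ 2026.2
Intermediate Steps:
w(c, Q) = c² (w(c, Q) = c*c = c²)
v = -2308/2007 (v = (13984 - 20908)*(1/6021) = -6924*1/6021 = -2308/2007 ≈ -1.1500)
w(45, f(-5)) - v = 45² - 1*(-2308/2007) = 2025 + 2308/2007 = 4066483/2007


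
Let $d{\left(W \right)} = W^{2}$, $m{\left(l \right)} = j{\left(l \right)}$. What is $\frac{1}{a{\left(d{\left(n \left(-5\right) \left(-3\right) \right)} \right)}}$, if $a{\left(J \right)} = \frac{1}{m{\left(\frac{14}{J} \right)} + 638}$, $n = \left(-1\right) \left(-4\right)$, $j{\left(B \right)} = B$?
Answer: $\frac{1148407}{1800} \approx 638.0$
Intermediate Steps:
$n = 4$
$m{\left(l \right)} = l$
$a{\left(J \right)} = \frac{1}{638 + \frac{14}{J}}$ ($a{\left(J \right)} = \frac{1}{\frac{14}{J} + 638} = \frac{1}{638 + \frac{14}{J}}$)
$\frac{1}{a{\left(d{\left(n \left(-5\right) \left(-3\right) \right)} \right)}} = \frac{1}{\frac{1}{2} \left(4 \left(-5\right) \left(-3\right)\right)^{2} \frac{1}{7 + 319 \left(4 \left(-5\right) \left(-3\right)\right)^{2}}} = \frac{1}{\frac{1}{2} \left(\left(-20\right) \left(-3\right)\right)^{2} \frac{1}{7 + 319 \left(\left(-20\right) \left(-3\right)\right)^{2}}} = \frac{1}{\frac{1}{2} \cdot 60^{2} \frac{1}{7 + 319 \cdot 60^{2}}} = \frac{1}{\frac{1}{2} \cdot 3600 \frac{1}{7 + 319 \cdot 3600}} = \frac{1}{\frac{1}{2} \cdot 3600 \frac{1}{7 + 1148400}} = \frac{1}{\frac{1}{2} \cdot 3600 \cdot \frac{1}{1148407}} = \frac{1}{\frac{1800}{1148407}} = \frac{1148407}{1800}$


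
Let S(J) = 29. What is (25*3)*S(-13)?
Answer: 2175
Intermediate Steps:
(25*3)*S(-13) = (25*3)*29 = 75*29 = 2175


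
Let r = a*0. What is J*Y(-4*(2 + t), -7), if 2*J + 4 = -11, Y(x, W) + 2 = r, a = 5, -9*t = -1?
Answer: 15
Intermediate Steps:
t = ⅑ (t = -⅑*(-1) = ⅑ ≈ 0.11111)
r = 0 (r = 5*0 = 0)
Y(x, W) = -2 (Y(x, W) = -2 + 0 = -2)
J = -15/2 (J = -2 + (½)*(-11) = -2 - 11/2 = -15/2 ≈ -7.5000)
J*Y(-4*(2 + t), -7) = -15/2*(-2) = 15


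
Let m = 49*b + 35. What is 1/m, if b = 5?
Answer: 1/280 ≈ 0.0035714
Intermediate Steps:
m = 280 (m = 49*5 + 35 = 245 + 35 = 280)
1/m = 1/280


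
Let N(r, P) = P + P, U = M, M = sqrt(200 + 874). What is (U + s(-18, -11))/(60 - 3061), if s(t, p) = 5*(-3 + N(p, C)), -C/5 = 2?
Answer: 115/3001 - sqrt(1074)/3001 ≈ 0.027400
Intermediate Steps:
M = sqrt(1074) ≈ 32.772
U = sqrt(1074) ≈ 32.772
C = -10 (C = -5*2 = -10)
N(r, P) = 2*P
s(t, p) = -115 (s(t, p) = 5*(-3 + 2*(-10)) = 5*(-3 - 20) = 5*(-23) = -115)
(U + s(-18, -11))/(60 - 3061) = (sqrt(1074) - 115)/(60 - 3061) = (-115 + sqrt(1074))/(-3001) = (-115 + sqrt(1074))*(-1/3001) = 115/3001 - sqrt(1074)/3001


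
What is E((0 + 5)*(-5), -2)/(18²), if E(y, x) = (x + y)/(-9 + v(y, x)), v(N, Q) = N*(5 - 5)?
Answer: 1/108 ≈ 0.0092593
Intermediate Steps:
v(N, Q) = 0 (v(N, Q) = N*0 = 0)
E(y, x) = -x/9 - y/9 (E(y, x) = (x + y)/(-9 + 0) = (x + y)/(-9) = (x + y)*(-⅑) = -x/9 - y/9)
E((0 + 5)*(-5), -2)/(18²) = (-⅑*(-2) - (0 + 5)*(-5)/9)/(18²) = (2/9 - 5*(-5)/9)/324 = (2/9 - ⅑*(-25))*(1/324) = (2/9 + 25/9)*(1/324) = 3*(1/324) = 1/108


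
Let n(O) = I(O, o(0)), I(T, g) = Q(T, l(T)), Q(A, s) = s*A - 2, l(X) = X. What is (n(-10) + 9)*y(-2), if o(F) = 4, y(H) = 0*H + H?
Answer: -214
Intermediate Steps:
y(H) = H (y(H) = 0 + H = H)
Q(A, s) = -2 + A*s (Q(A, s) = A*s - 2 = -2 + A*s)
I(T, g) = -2 + T² (I(T, g) = -2 + T*T = -2 + T²)
n(O) = -2 + O²
(n(-10) + 9)*y(-2) = ((-2 + (-10)²) + 9)*(-2) = ((-2 + 100) + 9)*(-2) = (98 + 9)*(-2) = 107*(-2) = -214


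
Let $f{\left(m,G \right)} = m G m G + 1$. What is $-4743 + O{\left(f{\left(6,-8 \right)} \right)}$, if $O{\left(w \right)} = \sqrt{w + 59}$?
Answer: $-4743 + 2 \sqrt{591} \approx -4694.4$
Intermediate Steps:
$f{\left(m,G \right)} = 1 + G^{2} m^{2}$ ($f{\left(m,G \right)} = G m m G + 1 = G m^{2} G + 1 = G^{2} m^{2} + 1 = 1 + G^{2} m^{2}$)
$O{\left(w \right)} = \sqrt{59 + w}$
$-4743 + O{\left(f{\left(6,-8 \right)} \right)} = -4743 + \sqrt{59 + \left(1 + \left(-8\right)^{2} \cdot 6^{2}\right)} = -4743 + \sqrt{59 + \left(1 + 64 \cdot 36\right)} = -4743 + \sqrt{59 + \left(1 + 2304\right)} = -4743 + \sqrt{59 + 2305} = -4743 + \sqrt{2364} = -4743 + 2 \sqrt{591}$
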